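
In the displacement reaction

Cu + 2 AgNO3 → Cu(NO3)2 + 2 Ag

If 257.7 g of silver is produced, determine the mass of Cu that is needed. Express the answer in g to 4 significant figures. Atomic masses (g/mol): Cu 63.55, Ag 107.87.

M(Ag) = 107.87 g/mol.
M(Cu) = 63.55 g/mol.
n(Ag) = 257.70 g / 107.87 g/mol = 2.3890 mol.
From the equation the Ag:Cu mole ratio is 2:1, so n(Cu) = 2.3890 × 1/2 = 1.1945 mol.
Mass of Cu = 1.1945 mol × 63.55 g/mol = 75.910 g.

75.91 g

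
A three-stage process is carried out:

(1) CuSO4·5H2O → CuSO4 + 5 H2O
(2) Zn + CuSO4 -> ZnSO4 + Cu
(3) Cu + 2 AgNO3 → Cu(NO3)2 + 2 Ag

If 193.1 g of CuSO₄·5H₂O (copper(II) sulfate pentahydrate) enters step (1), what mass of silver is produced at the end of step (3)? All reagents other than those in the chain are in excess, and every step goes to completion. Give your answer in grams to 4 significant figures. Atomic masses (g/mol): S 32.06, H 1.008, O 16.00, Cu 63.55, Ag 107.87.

166.8 g

M(CuSO4·5H2O) = 63.55 + 32.06 + 9(16.00) + 10(1.008) = 249.69 g/mol.
M(Ag) = 107.87 g/mol.
n(CuSO4·5H2O) = 193.1 / 249.69 = 0.77336 mol.
Reaction (1): CuSO4·5H2O→CuSO4 ratio 1:1 ⇒ n(CuSO4) = 0.77336 mol.
Reaction (2): CuSO4→Cu ratio 1:1 ⇒ n(Cu) = 0.77336 mol.
Reaction (3): Cu→Ag ratio 1:2 ⇒ n(Ag) = 1.5467 mol.
Mass of Ag = 1.5467 × 107.87 = 166.84 g.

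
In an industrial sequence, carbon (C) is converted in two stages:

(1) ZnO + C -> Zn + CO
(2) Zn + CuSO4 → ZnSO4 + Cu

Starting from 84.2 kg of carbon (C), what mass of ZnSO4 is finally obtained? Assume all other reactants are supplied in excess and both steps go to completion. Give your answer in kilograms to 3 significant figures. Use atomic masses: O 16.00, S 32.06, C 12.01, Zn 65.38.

1130 kg

M(C) = 12.01 g/mol.
M(ZnSO4) = 65.38 + 32.06 + 4(16.00) = 161.44 g/mol.
84.2 kg = 84200 g.
n(C) = 84200 / 12.01 = 7011 mol.
Step 1 gives a 1:1 ratio of C to Zn, so n(Zn) = 7011 mol.
In step 2 the Zn:ZnSO4 ratio is 1:1, so n(ZnSO4) = 7011 mol.
Mass of ZnSO4 = 7011 × 161.44 = 1.132 × 10^6 g = 1130 kg.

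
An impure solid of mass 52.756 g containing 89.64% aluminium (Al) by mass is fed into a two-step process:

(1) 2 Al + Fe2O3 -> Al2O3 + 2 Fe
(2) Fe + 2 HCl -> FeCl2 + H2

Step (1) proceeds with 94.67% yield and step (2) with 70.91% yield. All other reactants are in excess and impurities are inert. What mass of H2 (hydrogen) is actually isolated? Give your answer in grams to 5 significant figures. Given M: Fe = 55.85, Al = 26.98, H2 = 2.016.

2.3722 g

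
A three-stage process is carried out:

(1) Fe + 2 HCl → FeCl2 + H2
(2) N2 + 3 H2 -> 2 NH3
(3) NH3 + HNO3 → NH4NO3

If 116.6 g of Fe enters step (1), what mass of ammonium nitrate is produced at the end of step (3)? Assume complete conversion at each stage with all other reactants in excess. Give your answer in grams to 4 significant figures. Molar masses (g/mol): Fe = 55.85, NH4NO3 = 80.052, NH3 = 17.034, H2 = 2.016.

n(Fe) = 116.6 / 55.85 = 2.0877 mol.
Reaction (1): Fe→H2 ratio 1:1 ⇒ n(H2) = 2.0877 mol.
Reaction (2): H2→NH3 ratio 3:2 ⇒ n(NH3) = 1.3918 mol.
Reaction (3): NH3→NH4NO3 ratio 1:1 ⇒ n(NH4NO3) = 1.3918 mol.
Mass of NH4NO3 = 1.3918 × 80.052 = 111.42 g.

111.4 g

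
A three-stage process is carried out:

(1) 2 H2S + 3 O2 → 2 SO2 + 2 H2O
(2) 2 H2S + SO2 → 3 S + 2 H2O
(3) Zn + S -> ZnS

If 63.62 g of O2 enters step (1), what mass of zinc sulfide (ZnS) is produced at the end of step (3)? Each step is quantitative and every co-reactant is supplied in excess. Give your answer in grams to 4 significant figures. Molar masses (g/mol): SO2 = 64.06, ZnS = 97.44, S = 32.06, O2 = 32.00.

387.4 g

n(O2) = 63.62 / 32.00 = 1.9881 mol.
Reaction (1): O2→SO2 ratio 3:2 ⇒ n(SO2) = 1.3254 mol.
Reaction (2): SO2→S ratio 1:3 ⇒ n(S) = 3.9763 mol.
Reaction (3): S→ZnS ratio 1:1 ⇒ n(ZnS) = 3.9763 mol.
Mass of ZnS = 3.9763 × 97.44 = 387.45 g.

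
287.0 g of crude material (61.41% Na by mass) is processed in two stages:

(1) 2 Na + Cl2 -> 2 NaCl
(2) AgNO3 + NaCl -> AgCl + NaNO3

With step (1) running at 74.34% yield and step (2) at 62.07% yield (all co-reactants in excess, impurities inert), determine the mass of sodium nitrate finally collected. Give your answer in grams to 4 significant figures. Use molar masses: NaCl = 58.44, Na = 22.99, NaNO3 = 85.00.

300.7 g

Pure Na = 287.0 × 0.6141 = 176.25 g.
n(Na) = 176.25 / 22.99 = 7.6662 mol.
Step 1 (Na:NaCl = 2:2): theoretical n(NaCl) = 7.6662 mol; at 74.34% yield, n(NaCl) = 5.6991 mol.
Step 2 (NaCl:NaNO3 = 1:1): theoretical n(NaNO3) = 5.6991 mol, so theoretical mass = 5.6991 × 85.00 = 484.42 g.
At 62.07% yield, actual mass of NaNO3 = 484.42 × 0.6207 = 300.68 g.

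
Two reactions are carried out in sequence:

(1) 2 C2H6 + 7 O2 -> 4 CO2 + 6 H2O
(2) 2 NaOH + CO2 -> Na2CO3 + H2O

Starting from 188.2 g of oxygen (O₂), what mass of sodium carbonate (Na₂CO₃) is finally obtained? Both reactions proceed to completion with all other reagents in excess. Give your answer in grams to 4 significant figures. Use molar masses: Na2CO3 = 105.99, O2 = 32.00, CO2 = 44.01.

356.2 g

n(O2) = 188.20 / 32.00 = 5.8812 mol.
Step 1 gives a 7:4 ratio of O2 to CO2, so n(CO2) = 3.3607 mol.
In step 2 the CO2:Na2CO3 ratio is 1:1, so n(Na2CO3) = 3.3607 mol.
Mass of Na2CO3 = 3.3607 × 105.99 = 356.20 g.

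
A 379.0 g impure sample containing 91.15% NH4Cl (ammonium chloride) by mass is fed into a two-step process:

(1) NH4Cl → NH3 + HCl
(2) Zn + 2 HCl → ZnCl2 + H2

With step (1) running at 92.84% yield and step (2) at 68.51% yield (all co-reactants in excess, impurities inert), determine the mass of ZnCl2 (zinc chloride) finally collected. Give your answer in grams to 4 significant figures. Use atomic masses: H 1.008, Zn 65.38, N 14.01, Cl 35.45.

279.9 g

Pure NH4Cl = 379.0 × 0.9115 = 345.46 g.
M(NH4Cl) = 14.01 + 4(1.008) + 35.45 = 53.492 g/mol.
M(ZnCl2) = 65.38 + 2(35.45) = 136.28 g/mol.
n(NH4Cl) = 345.46 / 53.492 = 6.4581 mol.
Step 1 (NH4Cl:HCl = 1:1): theoretical n(HCl) = 6.4581 mol; at 92.84% yield, n(HCl) = 5.9957 mol.
Step 2 (HCl:ZnCl2 = 2:1): theoretical n(ZnCl2) = 2.9979 mol, so theoretical mass = 2.9979 × 136.28 = 408.55 g.
At 68.51% yield, actual mass of ZnCl2 = 408.55 × 0.6851 = 279.90 g.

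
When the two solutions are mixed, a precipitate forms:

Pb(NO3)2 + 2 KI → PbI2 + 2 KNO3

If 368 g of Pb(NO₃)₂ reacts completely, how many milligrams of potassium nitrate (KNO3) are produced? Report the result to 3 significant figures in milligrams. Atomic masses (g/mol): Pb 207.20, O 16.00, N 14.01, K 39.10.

225000 mg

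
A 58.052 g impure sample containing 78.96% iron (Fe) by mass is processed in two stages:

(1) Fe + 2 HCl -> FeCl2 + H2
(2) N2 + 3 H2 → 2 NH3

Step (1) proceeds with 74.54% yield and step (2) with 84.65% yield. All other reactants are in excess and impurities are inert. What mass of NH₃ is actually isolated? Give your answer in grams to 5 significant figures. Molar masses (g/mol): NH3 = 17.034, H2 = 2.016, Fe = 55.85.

Pure Fe = 58.052 × 0.7896 = 45.8379 g.
n(Fe) = 45.8379 / 55.85 = 0.820732 mol.
Step 1 (Fe:H2 = 1:1): theoretical n(H2) = 0.820732 mol; at 74.54% yield, n(H2) = 0.611773 mol.
Step 2 (H2:NH3 = 3:2): theoretical n(NH3) = 0.407849 mol, so theoretical mass = 0.407849 × 17.034 = 6.94730 g.
At 84.65% yield, actual mass of NH3 = 6.94730 × 0.8465 = 5.88089 g.

5.8809 g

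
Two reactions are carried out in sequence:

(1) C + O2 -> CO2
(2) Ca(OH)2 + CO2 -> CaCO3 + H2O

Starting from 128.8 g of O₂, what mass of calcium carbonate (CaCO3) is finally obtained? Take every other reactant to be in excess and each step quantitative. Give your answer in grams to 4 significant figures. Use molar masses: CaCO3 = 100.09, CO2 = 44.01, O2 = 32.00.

402.9 g

n(O2) = 128.80 / 32.00 = 4.0250 mol.
Step 1 gives a 1:1 ratio of O2 to CO2, so n(CO2) = 4.0250 mol.
In step 2 the CO2:CaCO3 ratio is 1:1, so n(CaCO3) = 4.0250 mol.
Mass of CaCO3 = 4.0250 × 100.09 = 402.86 g.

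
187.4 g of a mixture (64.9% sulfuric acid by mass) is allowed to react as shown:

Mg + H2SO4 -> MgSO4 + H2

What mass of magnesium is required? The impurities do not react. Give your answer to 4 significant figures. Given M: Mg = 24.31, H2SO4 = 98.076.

Mass of pure H2SO4 = 187.4 g × 0.649 = 121.62 g.
n(H2SO4) = 121.62 g / 98.076 g/mol = 1.2401 mol.
From the equation the H2SO4:Mg mole ratio is 1:1, so n(Mg) = 1.2401 × 1/1 = 1.2401 mol.
Mass of Mg = 1.2401 mol × 24.31 g/mol = 30.146 g.

30.15 g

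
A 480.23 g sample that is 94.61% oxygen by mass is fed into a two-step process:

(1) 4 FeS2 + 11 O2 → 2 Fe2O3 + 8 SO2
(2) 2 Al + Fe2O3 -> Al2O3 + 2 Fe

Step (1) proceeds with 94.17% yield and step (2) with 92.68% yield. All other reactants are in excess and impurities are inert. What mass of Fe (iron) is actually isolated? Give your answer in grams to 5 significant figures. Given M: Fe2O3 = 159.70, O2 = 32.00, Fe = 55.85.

Pure O2 = 480.23 × 0.9461 = 454.346 g.
n(O2) = 454.346 / 32.00 = 14.1983 mol.
Step 1 (O2:Fe2O3 = 11:2): theoretical n(Fe2O3) = 2.58151 mol; at 94.17% yield, n(Fe2O3) = 2.43101 mol.
Step 2 (Fe2O3:Fe = 1:2): theoretical n(Fe) = 4.86201 mol, so theoretical mass = 4.86201 × 55.85 = 271.543 g.
At 92.68% yield, actual mass of Fe = 271.543 × 0.9268 = 251.667 g.

251.67 g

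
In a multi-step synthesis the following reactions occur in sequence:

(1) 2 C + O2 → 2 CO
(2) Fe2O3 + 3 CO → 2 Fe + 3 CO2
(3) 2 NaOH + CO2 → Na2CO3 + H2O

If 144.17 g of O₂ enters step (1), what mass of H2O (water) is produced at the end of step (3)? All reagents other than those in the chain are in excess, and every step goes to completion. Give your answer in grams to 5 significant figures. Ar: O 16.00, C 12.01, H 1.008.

M(O2) = 2(16.00) = 32.00 g/mol.
M(H2O) = 2(1.008) + 16.00 = 18.016 g/mol.
n(O2) = 144.17 / 32.00 = 4.50531 mol.
Reaction (1): O2→CO ratio 1:2 ⇒ n(CO) = 9.01062 mol.
Reaction (2): CO→CO2 ratio 3:3 ⇒ n(CO2) = 9.01062 mol.
Reaction (3): CO2→H2O ratio 1:1 ⇒ n(H2O) = 9.01062 mol.
Mass of H2O = 9.01062 × 18.016 = 162.335 g.

162.34 g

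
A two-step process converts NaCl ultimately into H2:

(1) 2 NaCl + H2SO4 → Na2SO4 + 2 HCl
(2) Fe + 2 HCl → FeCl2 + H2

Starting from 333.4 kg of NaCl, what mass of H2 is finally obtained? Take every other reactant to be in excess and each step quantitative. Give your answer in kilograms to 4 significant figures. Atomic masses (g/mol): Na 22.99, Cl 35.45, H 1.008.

5.751 kg

M(NaCl) = 22.99 + 35.45 = 58.44 g/mol.
M(H2) = 2(1.008) = 2.016 g/mol.
333.4 kg = 333400 g.
n(NaCl) = 333400 / 58.44 = 5705.0 mol.
Step 1 gives a 2:2 ratio of NaCl to HCl, so n(HCl) = 5705.0 mol.
In step 2 the HCl:H2 ratio is 2:1, so n(H2) = 2852.5 mol.
Mass of H2 = 2852.5 × 2.016 = 5750.6 g = 5.751 kg.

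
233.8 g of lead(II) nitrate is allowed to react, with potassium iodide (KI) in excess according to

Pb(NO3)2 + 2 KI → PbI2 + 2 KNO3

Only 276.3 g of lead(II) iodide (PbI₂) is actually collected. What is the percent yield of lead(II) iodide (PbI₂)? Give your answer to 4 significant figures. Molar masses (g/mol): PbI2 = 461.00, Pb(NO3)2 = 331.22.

n(Pb(NO3)2) = 233.80 g / 331.22 g/mol = 0.70588 mol.
From the equation the Pb(NO3)2:PbI2 mole ratio is 1:1, so n(PbI2) = 0.70588 × 1/1 = 0.70588 mol.
Mass of PbI2 = 0.70588 mol × 461.00 g/mol = 325.41 g.
This is the theoretical yield. Percent yield = 276.3 g / 325.41 g × 100% = 84.909%.

84.91 %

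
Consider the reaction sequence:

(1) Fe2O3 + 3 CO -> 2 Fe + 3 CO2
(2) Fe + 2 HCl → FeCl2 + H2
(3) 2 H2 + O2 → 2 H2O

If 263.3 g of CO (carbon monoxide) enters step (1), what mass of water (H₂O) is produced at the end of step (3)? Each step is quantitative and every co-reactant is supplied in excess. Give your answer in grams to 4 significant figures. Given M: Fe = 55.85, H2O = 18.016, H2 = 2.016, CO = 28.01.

n(CO) = 263.3 / 28.01 = 9.4002 mol.
Reaction (1): CO→Fe ratio 3:2 ⇒ n(Fe) = 6.2668 mol.
Reaction (2): Fe→H2 ratio 1:1 ⇒ n(H2) = 6.2668 mol.
Reaction (3): H2→H2O ratio 2:2 ⇒ n(H2O) = 6.2668 mol.
Mass of H2O = 6.2668 × 18.016 = 112.90 g.

112.9 g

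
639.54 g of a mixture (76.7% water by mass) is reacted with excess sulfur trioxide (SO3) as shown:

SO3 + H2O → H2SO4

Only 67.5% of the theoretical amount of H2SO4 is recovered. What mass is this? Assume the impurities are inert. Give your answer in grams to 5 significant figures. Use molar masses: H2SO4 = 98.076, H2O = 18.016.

Pure H2O available = 639.54 g × 0.767 = 490.527 g.
n(H2O) = 490.527 g / 18.016 g/mol = 27.2273 mol.
From the equation the H2O:H2SO4 mole ratio is 1:1, so n(H2SO4) = 27.2273 × 1/1 = 27.2273 mol.
Mass of H2SO4 = 27.2273 mol × 98.076 g/mol = 2670.35 g.
Actual mass collected = 2670.35 g × 0.675 = 1802.48 g.

1802.5 g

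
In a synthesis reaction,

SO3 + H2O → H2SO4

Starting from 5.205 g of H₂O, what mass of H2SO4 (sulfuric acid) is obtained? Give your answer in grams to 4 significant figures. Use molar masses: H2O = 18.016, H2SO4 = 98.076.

28.34 g

n(H2O) = 5.2050 g / 18.016 g/mol = 0.28891 mol.
From the equation the H2O:H2SO4 mole ratio is 1:1, so n(H2SO4) = 0.28891 × 1/1 = 0.28891 mol.
Mass of H2SO4 = 0.28891 mol × 98.076 g/mol = 28.335 g.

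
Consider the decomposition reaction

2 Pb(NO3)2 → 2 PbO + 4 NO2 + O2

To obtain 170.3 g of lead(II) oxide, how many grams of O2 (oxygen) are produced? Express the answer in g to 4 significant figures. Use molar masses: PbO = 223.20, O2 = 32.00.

n(PbO) = 170.30 g / 223.20 g/mol = 0.76299 mol.
From the equation the PbO:O2 mole ratio is 2:1, so n(O2) = 0.76299 × 1/2 = 0.38150 mol.
Mass of O2 = 0.38150 mol × 32.00 g/mol = 12.208 g.

12.21 g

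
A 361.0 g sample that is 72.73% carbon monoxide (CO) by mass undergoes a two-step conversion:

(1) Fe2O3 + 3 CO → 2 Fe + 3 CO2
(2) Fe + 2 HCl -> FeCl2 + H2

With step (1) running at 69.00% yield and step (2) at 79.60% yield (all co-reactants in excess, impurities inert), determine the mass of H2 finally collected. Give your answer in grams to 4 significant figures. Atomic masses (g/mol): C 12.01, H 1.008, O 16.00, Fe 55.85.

Pure CO = 361.0 × 0.7273 = 262.56 g.
M(CO) = 12.01 + 16.00 = 28.01 g/mol.
M(H2) = 2(1.008) = 2.016 g/mol.
n(CO) = 262.56 / 28.01 = 9.3736 mol.
Step 1 (CO:Fe = 3:2): theoretical n(Fe) = 6.2491 mol; at 69.00% yield, n(Fe) = 4.3119 mol.
Step 2 (Fe:H2 = 1:1): theoretical n(H2) = 4.3119 mol, so theoretical mass = 4.3119 × 2.016 = 8.6927 g.
At 79.60% yield, actual mass of H2 = 8.6927 × 0.7960 = 6.9194 g.

6.919 g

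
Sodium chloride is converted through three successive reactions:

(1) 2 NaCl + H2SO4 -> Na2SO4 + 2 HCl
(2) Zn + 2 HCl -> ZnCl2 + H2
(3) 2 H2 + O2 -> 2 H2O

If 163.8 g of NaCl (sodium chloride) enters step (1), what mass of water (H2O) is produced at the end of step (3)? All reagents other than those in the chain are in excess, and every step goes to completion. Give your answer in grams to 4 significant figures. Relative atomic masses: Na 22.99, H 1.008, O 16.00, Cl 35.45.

25.25 g

M(NaCl) = 22.99 + 35.45 = 58.44 g/mol.
M(H2O) = 2(1.008) + 16.00 = 18.016 g/mol.
n(NaCl) = 163.8 / 58.44 = 2.8029 mol.
Reaction (1): NaCl→HCl ratio 2:2 ⇒ n(HCl) = 2.8029 mol.
Reaction (2): HCl→H2 ratio 2:1 ⇒ n(H2) = 1.4014 mol.
Reaction (3): H2→H2O ratio 2:2 ⇒ n(H2O) = 1.4014 mol.
Mass of H2O = 1.4014 × 18.016 = 25.248 g.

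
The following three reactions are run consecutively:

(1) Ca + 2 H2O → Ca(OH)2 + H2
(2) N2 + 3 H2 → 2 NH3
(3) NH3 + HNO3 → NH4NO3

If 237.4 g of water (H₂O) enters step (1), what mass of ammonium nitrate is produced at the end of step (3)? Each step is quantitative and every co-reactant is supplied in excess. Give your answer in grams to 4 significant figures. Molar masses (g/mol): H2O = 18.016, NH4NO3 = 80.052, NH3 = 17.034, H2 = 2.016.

351.6 g

n(H2O) = 237.4 / 18.016 = 13.177 mol.
Reaction (1): H2O→H2 ratio 2:1 ⇒ n(H2) = 6.5886 mol.
Reaction (2): H2→NH3 ratio 3:2 ⇒ n(NH3) = 4.3924 mol.
Reaction (3): NH3→NH4NO3 ratio 1:1 ⇒ n(NH4NO3) = 4.3924 mol.
Mass of NH4NO3 = 4.3924 × 80.052 = 351.62 g.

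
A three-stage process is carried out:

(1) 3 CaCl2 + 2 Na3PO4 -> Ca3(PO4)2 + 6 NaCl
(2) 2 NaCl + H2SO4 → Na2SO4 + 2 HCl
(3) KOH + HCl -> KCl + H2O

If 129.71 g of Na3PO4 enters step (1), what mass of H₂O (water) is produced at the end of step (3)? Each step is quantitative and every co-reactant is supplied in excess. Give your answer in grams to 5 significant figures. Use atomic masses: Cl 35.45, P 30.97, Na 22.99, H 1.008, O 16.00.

42.763 g

M(Na3PO4) = 3(22.99) + 30.97 + 4(16.00) = 163.94 g/mol.
M(H2O) = 2(1.008) + 16.00 = 18.016 g/mol.
n(Na3PO4) = 129.71 / 163.94 = 0.791204 mol.
Reaction (1): Na3PO4→NaCl ratio 2:6 ⇒ n(NaCl) = 2.37361 mol.
Reaction (2): NaCl→HCl ratio 2:2 ⇒ n(HCl) = 2.37361 mol.
Reaction (3): HCl→H2O ratio 1:1 ⇒ n(H2O) = 2.37361 mol.
Mass of H2O = 2.37361 × 18.016 = 42.7630 g.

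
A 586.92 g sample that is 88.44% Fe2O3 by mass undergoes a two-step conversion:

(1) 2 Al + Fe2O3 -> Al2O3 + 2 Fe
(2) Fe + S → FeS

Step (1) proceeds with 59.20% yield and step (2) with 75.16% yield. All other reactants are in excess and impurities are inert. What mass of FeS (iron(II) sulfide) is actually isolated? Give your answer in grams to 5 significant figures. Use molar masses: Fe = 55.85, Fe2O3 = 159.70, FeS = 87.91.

Pure Fe2O3 = 586.92 × 0.8844 = 519.072 g.
n(Fe2O3) = 519.072 / 159.70 = 3.25029 mol.
Step 1 (Fe2O3:Fe = 1:2): theoretical n(Fe) = 6.50059 mol; at 59.20% yield, n(Fe) = 3.84835 mol.
Step 2 (Fe:FeS = 1:1): theoretical n(FeS) = 3.84835 mol, so theoretical mass = 3.84835 × 87.91 = 338.308 g.
At 75.16% yield, actual mass of FeS = 338.308 × 0.7516 = 254.273 g.

254.27 g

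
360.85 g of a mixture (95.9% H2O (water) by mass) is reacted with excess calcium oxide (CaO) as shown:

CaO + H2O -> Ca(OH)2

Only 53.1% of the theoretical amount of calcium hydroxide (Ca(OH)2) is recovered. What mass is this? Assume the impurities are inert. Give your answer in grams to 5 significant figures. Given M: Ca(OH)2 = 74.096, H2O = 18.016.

755.75 g

Pure H2O available = 360.85 g × 0.959 = 346.055 g.
n(H2O) = 346.055 g / 18.016 g/mol = 19.2082 mol.
From the equation the H2O:Ca(OH)2 mole ratio is 1:1, so n(Ca(OH)2) = 19.2082 × 1/1 = 19.2082 mol.
Mass of Ca(OH)2 = 19.2082 mol × 74.096 g/mol = 1423.25 g.
Actual mass collected = 1423.25 g × 0.531 = 755.747 g.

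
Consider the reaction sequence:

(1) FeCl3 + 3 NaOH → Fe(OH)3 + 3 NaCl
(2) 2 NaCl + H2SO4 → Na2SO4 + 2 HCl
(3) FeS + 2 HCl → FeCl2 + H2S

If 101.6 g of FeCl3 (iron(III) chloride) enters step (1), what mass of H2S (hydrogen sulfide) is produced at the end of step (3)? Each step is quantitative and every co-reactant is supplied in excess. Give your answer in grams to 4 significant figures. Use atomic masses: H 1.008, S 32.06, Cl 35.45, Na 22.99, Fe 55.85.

32.02 g

M(FeCl3) = 55.85 + 3(35.45) = 162.20 g/mol.
M(H2S) = 2(1.008) + 32.06 = 34.076 g/mol.
n(FeCl3) = 101.6 / 162.20 = 0.62639 mol.
Reaction (1): FeCl3→NaCl ratio 1:3 ⇒ n(NaCl) = 1.8792 mol.
Reaction (2): NaCl→HCl ratio 2:2 ⇒ n(HCl) = 1.8792 mol.
Reaction (3): HCl→H2S ratio 2:1 ⇒ n(H2S) = 0.93958 mol.
Mass of H2S = 0.93958 × 34.076 = 32.017 g.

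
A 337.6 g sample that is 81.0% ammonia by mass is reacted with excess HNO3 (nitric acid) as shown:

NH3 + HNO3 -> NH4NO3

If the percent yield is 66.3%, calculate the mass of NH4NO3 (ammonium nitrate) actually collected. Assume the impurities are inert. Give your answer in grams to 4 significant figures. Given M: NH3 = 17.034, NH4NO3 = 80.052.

Pure NH3 available = 337.6 g × 0.810 = 273.46 g.
n(NH3) = 273.46 g / 17.034 g/mol = 16.054 mol.
From the equation the NH3:NH4NO3 mole ratio is 1:1, so n(NH4NO3) = 16.054 × 1/1 = 16.054 mol.
Mass of NH4NO3 = 16.054 mol × 80.052 g/mol = 1285.1 g.
Actual mass collected = 1285.1 g × 0.663 = 852.03 g.

852.0 g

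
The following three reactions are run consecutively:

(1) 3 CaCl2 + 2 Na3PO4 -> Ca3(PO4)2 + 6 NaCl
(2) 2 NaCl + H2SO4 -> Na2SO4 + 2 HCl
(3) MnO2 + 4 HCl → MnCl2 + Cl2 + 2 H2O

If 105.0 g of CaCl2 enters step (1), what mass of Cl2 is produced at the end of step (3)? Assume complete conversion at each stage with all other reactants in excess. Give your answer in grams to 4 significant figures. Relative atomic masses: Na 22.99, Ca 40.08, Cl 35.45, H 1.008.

M(CaCl2) = 40.08 + 2(35.45) = 110.98 g/mol.
M(Cl2) = 2(35.45) = 70.90 g/mol.
n(CaCl2) = 105.0 / 110.98 = 0.94612 mol.
Reaction (1): CaCl2→NaCl ratio 3:6 ⇒ n(NaCl) = 1.8922 mol.
Reaction (2): NaCl→HCl ratio 2:2 ⇒ n(HCl) = 1.8922 mol.
Reaction (3): HCl→Cl2 ratio 4:1 ⇒ n(Cl2) = 0.47306 mol.
Mass of Cl2 = 0.47306 × 70.90 = 33.540 g.

33.54 g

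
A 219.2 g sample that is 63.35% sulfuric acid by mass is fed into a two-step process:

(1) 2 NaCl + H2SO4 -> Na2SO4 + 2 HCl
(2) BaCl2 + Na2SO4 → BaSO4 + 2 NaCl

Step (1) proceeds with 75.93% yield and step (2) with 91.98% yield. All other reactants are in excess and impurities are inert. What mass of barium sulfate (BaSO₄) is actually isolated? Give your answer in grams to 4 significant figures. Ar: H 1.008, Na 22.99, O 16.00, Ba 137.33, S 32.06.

230.8 g

Pure H2SO4 = 219.2 × 0.6335 = 138.86 g.
M(H2SO4) = 2(1.008) + 32.06 + 4(16.00) = 98.076 g/mol.
M(BaSO4) = 137.33 + 32.06 + 4(16.00) = 233.39 g/mol.
n(H2SO4) = 138.86 / 98.076 = 1.4159 mol.
Step 1 (H2SO4:Na2SO4 = 1:1): theoretical n(Na2SO4) = 1.4159 mol; at 75.93% yield, n(Na2SO4) = 1.0751 mol.
Step 2 (Na2SO4:BaSO4 = 1:1): theoretical n(BaSO4) = 1.0751 mol, so theoretical mass = 1.0751 × 233.39 = 250.91 g.
At 91.98% yield, actual mass of BaSO4 = 250.91 × 0.9198 = 230.79 g.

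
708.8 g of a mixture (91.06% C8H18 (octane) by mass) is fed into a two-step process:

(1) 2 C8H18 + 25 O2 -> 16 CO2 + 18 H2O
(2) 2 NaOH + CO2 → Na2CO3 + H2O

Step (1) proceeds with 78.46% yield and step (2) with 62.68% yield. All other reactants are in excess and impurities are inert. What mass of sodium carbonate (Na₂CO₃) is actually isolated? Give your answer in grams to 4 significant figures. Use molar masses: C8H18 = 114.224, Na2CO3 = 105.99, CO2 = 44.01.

Pure C8H18 = 708.8 × 0.9106 = 645.43 g.
n(C8H18) = 645.43 / 114.224 = 5.6506 mol.
Step 1 (C8H18:CO2 = 2:16): theoretical n(CO2) = 45.205 mol; at 78.46% yield, n(CO2) = 35.468 mol.
Step 2 (CO2:Na2CO3 = 1:1): theoretical n(Na2CO3) = 35.468 mol, so theoretical mass = 35.468 × 105.99 = 3759.2 g.
At 62.68% yield, actual mass of Na2CO3 = 3759.2 × 0.6268 = 2356.3 g.

2356 g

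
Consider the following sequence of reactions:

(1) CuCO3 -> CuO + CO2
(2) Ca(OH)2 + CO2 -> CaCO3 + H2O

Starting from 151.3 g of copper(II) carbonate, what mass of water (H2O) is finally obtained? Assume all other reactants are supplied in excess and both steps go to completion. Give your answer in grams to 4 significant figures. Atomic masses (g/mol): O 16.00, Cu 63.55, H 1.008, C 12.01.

22.06 g

M(CuCO3) = 63.55 + 12.01 + 3(16.00) = 123.56 g/mol.
M(H2O) = 2(1.008) + 16.00 = 18.016 g/mol.
n(CuCO3) = 151.30 / 123.56 = 1.2245 mol.
Step 1 gives a 1:1 ratio of CuCO3 to CO2, so n(CO2) = 1.2245 mol.
In step 2 the CO2:H2O ratio is 1:1, so n(H2O) = 1.2245 mol.
Mass of H2O = 1.2245 × 18.016 = 22.061 g.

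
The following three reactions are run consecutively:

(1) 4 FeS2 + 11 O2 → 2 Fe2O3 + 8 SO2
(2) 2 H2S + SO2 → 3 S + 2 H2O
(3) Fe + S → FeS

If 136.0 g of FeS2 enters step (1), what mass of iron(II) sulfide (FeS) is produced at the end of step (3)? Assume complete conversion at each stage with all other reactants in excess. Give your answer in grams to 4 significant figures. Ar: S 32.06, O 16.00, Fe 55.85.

597.9 g

M(FeS2) = 55.85 + 2(32.06) = 119.97 g/mol.
M(FeS) = 55.85 + 32.06 = 87.91 g/mol.
n(FeS2) = 136.0 / 119.97 = 1.1336 mol.
Reaction (1): FeS2→SO2 ratio 4:8 ⇒ n(SO2) = 2.2672 mol.
Reaction (2): SO2→S ratio 1:3 ⇒ n(S) = 6.8017 mol.
Reaction (3): S→FeS ratio 1:1 ⇒ n(FeS) = 6.8017 mol.
Mass of FeS = 6.8017 × 87.91 = 597.94 g.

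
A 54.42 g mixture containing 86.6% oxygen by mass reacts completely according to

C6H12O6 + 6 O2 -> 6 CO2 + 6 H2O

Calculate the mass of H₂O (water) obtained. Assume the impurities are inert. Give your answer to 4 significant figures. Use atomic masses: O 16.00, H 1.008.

26.53 g

Mass of pure O2 = 54.42 g × 0.866 = 47.128 g.
M(O2) = 2(16.00) = 32.00 g/mol.
M(H2O) = 2(1.008) + 16.00 = 18.016 g/mol.
n(O2) = 47.128 g / 32.00 g/mol = 1.4727 mol.
From the equation the O2:H2O mole ratio is 6:6, so n(H2O) = 1.4727 × 6/6 = 1.4727 mol.
Mass of H2O = 1.4727 mol × 18.016 g/mol = 26.533 g.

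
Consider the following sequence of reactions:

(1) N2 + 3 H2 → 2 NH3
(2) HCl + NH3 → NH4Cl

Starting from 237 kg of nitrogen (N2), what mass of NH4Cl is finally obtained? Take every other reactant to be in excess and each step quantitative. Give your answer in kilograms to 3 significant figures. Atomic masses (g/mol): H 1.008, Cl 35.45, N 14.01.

905 kg

M(N2) = 2(14.01) = 28.02 g/mol.
M(NH4Cl) = 14.01 + 4(1.008) + 35.45 = 53.492 g/mol.
237 kg = 237000 g.
n(N2) = 237000 / 28.02 = 8458 mol.
Step 1 gives a 1:2 ratio of N2 to NH3, so n(NH3) = 16920 mol.
In step 2 the NH3:NH4Cl ratio is 1:1, so n(NH4Cl) = 16920 mol.
Mass of NH4Cl = 16920 × 53.492 = 904900 g = 905 kg.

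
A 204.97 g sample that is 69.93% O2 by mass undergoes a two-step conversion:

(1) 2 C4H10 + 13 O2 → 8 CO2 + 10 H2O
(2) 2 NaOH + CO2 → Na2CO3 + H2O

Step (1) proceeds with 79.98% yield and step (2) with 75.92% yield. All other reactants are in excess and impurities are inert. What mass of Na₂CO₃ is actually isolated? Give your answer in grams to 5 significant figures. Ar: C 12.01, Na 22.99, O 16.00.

177.40 g

Pure O2 = 204.97 × 0.6993 = 143.336 g.
M(O2) = 2(16.00) = 32.00 g/mol.
M(Na2CO3) = 2(22.99) + 12.01 + 3(16.00) = 105.99 g/mol.
n(O2) = 143.336 / 32.00 = 4.47924 mol.
Step 1 (O2:CO2 = 13:8): theoretical n(CO2) = 2.75645 mol; at 79.98% yield, n(CO2) = 2.20461 mol.
Step 2 (CO2:Na2CO3 = 1:1): theoretical n(Na2CO3) = 2.20461 mol, so theoretical mass = 2.20461 × 105.99 = 233.667 g.
At 75.92% yield, actual mass of Na2CO3 = 233.667 × 0.7592 = 177.400 g.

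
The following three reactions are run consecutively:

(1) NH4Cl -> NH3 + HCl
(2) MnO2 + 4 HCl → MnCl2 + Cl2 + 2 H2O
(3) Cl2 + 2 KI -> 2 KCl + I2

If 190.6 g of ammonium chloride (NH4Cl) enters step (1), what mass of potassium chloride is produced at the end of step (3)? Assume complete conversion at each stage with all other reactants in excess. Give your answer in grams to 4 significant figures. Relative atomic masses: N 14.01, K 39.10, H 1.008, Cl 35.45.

132.8 g

M(NH4Cl) = 14.01 + 4(1.008) + 35.45 = 53.492 g/mol.
M(KCl) = 39.10 + 35.45 = 74.55 g/mol.
n(NH4Cl) = 190.6 / 53.492 = 3.5631 mol.
Reaction (1): NH4Cl→HCl ratio 1:1 ⇒ n(HCl) = 3.5631 mol.
Reaction (2): HCl→Cl2 ratio 4:1 ⇒ n(Cl2) = 0.89079 mol.
Reaction (3): Cl2→KCl ratio 1:2 ⇒ n(KCl) = 1.7816 mol.
Mass of KCl = 1.7816 × 74.55 = 132.82 g.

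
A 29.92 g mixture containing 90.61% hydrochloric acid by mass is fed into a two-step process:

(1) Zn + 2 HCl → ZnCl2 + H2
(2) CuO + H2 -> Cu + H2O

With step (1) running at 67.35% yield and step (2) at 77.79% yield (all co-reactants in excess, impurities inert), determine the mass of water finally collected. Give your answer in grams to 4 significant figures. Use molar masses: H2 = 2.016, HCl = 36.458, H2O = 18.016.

3.509 g

Pure HCl = 29.92 × 0.9061 = 27.111 g.
n(HCl) = 27.111 / 36.458 = 0.74361 mol.
Step 1 (HCl:H2 = 2:1): theoretical n(H2) = 0.37180 mol; at 67.35% yield, n(H2) = 0.25041 mol.
Step 2 (H2:H2O = 1:1): theoretical n(H2O) = 0.25041 mol, so theoretical mass = 0.25041 × 18.016 = 4.5114 g.
At 77.79% yield, actual mass of H2O = 4.5114 × 0.7779 = 3.5094 g.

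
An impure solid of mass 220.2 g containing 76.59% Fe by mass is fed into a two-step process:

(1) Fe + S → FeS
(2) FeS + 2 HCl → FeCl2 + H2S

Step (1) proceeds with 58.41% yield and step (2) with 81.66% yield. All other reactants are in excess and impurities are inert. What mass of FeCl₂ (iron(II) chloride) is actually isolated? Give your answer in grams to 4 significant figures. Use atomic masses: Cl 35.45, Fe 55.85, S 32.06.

Pure Fe = 220.2 × 0.7659 = 168.65 g.
M(Fe) = 55.85 g/mol.
M(FeCl2) = 55.85 + 2(35.45) = 126.75 g/mol.
n(Fe) = 168.65 / 55.85 = 3.0197 mol.
Step 1 (Fe:FeS = 1:1): theoretical n(FeS) = 3.0197 mol; at 58.41% yield, n(FeS) = 1.7638 mol.
Step 2 (FeS:FeCl2 = 1:1): theoretical n(FeCl2) = 1.7638 mol, so theoretical mass = 1.7638 × 126.75 = 223.56 g.
At 81.66% yield, actual mass of FeCl2 = 223.56 × 0.8166 = 182.56 g.

182.6 g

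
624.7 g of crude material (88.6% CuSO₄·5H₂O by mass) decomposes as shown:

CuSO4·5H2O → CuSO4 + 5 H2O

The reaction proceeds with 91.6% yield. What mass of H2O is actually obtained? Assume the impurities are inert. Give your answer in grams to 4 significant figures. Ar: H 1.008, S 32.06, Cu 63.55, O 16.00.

182.9 g

Pure CuSO4·5H2O available = 624.7 g × 0.886 = 553.48 g.
M(CuSO4·5H2O) = 63.55 + 32.06 + 9(16.00) + 10(1.008) = 249.69 g/mol.
M(H2O) = 2(1.008) + 16.00 = 18.016 g/mol.
n(CuSO4·5H2O) = 553.48 g / 249.69 g/mol = 2.2167 mol.
From the equation the CuSO4·5H2O:H2O mole ratio is 1:5, so n(H2O) = 2.2167 × 5/1 = 11.083 mol.
Mass of H2O = 11.083 mol × 18.016 g/mol = 199.68 g.
Actual mass collected = 199.68 g × 0.916 = 182.91 g.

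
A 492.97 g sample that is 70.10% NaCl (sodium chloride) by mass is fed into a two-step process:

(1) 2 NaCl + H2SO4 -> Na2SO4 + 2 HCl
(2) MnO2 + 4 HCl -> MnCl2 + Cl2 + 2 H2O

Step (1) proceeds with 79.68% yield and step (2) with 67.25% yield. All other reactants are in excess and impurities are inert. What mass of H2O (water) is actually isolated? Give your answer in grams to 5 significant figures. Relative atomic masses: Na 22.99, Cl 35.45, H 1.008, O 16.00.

28.543 g

Pure NaCl = 492.97 × 0.7010 = 345.572 g.
M(NaCl) = 22.99 + 35.45 = 58.44 g/mol.
M(H2O) = 2(1.008) + 16.00 = 18.016 g/mol.
n(NaCl) = 345.572 / 58.44 = 5.91328 mol.
Step 1 (NaCl:HCl = 2:2): theoretical n(HCl) = 5.91328 mol; at 79.68% yield, n(HCl) = 4.71170 mol.
Step 2 (HCl:H2O = 4:2): theoretical n(H2O) = 2.35585 mol, so theoretical mass = 2.35585 × 18.016 = 42.4430 g.
At 67.25% yield, actual mass of H2O = 42.4430 × 0.6725 = 28.5429 g.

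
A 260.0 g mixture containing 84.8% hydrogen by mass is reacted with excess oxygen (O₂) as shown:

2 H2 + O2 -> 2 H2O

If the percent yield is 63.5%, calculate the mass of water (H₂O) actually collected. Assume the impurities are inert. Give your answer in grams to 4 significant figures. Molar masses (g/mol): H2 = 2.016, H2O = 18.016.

1251 g

Pure H2 available = 260.0 g × 0.848 = 220.48 g.
n(H2) = 220.48 g / 2.016 g/mol = 109.37 mol.
From the equation the H2:H2O mole ratio is 2:2, so n(H2O) = 109.37 × 2/2 = 109.37 mol.
Mass of H2O = 109.37 mol × 18.016 g/mol = 1970.3 g.
Actual mass collected = 1970.3 g × 0.635 = 1251.2 g.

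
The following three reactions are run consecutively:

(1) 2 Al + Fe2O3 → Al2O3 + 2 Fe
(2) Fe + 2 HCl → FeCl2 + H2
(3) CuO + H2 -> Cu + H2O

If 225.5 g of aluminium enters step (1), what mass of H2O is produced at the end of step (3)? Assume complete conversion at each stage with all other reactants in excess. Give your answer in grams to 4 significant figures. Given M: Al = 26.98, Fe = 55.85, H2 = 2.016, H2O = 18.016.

150.6 g

n(Al) = 225.5 / 26.98 = 8.3580 mol.
Reaction (1): Al→Fe ratio 2:2 ⇒ n(Fe) = 8.3580 mol.
Reaction (2): Fe→H2 ratio 1:1 ⇒ n(H2) = 8.3580 mol.
Reaction (3): H2→H2O ratio 1:1 ⇒ n(H2O) = 8.3580 mol.
Mass of H2O = 8.3580 × 18.016 = 150.58 g.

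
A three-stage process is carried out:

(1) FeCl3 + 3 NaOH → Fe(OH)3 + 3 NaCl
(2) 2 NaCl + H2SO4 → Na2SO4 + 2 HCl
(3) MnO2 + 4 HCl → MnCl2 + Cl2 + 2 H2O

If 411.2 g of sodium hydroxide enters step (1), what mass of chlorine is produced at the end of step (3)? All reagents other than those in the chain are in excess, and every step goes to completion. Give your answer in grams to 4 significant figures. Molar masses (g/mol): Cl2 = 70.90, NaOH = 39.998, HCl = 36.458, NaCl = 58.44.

182.2 g

n(NaOH) = 411.2 / 39.998 = 10.281 mol.
Reaction (1): NaOH→NaCl ratio 3:3 ⇒ n(NaCl) = 10.281 mol.
Reaction (2): NaCl→HCl ratio 2:2 ⇒ n(HCl) = 10.281 mol.
Reaction (3): HCl→Cl2 ratio 4:1 ⇒ n(Cl2) = 2.5701 mol.
Mass of Cl2 = 2.5701 × 70.90 = 182.22 g.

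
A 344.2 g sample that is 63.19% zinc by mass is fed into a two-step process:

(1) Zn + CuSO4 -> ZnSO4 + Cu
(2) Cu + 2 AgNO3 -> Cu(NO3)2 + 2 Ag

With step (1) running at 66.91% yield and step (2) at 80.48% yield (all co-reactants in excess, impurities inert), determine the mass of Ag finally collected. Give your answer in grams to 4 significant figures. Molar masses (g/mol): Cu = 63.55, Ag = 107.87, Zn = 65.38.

386.5 g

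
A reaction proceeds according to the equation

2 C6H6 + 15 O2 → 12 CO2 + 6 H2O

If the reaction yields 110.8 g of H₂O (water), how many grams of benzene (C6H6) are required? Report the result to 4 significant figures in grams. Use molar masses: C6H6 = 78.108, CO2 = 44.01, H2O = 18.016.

n(H2O) = 110.80 g / 18.016 g/mol = 6.1501 mol.
From the equation the H2O:C6H6 mole ratio is 6:2, so n(C6H6) = 6.1501 × 2/6 = 2.0500 mol.
Mass of C6H6 = 2.0500 mol × 78.108 g/mol = 160.12 g.

160.1 g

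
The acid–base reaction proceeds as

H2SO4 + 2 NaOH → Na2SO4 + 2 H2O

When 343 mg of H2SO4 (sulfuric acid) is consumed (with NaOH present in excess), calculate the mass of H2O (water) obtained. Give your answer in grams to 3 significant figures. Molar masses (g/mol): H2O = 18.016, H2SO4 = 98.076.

Convert: 343 mg = 0.3430 g.
n(H2SO4) = 0.3430 g / 98.076 g/mol = 0.003497 mol.
From the equation the H2SO4:H2O mole ratio is 1:2, so n(H2O) = 0.003497 × 2/1 = 0.006995 mol.
Mass of H2O = 0.006995 mol × 18.016 g/mol = 0.1260 g.

0.126 g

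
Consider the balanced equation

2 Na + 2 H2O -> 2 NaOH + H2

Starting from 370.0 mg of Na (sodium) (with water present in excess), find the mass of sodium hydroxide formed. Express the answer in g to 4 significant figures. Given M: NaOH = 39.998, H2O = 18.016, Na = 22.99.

Convert: 370.0 mg = 0.37000 g.
n(Na) = 0.37000 g / 22.99 g/mol = 0.016094 mol.
From the equation the Na:NaOH mole ratio is 2:2, so n(NaOH) = 0.016094 × 2/2 = 0.016094 mol.
Mass of NaOH = 0.016094 mol × 39.998 g/mol = 0.64373 g.

0.6437 g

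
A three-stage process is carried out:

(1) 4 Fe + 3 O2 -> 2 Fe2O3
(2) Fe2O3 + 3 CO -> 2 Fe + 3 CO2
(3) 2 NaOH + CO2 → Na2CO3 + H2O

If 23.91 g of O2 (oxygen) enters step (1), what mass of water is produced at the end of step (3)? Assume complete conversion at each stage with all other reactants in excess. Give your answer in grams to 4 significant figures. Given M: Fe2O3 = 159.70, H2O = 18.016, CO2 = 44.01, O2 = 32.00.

n(O2) = 23.91 / 32.00 = 0.74719 mol.
Reaction (1): O2→Fe2O3 ratio 3:2 ⇒ n(Fe2O3) = 0.49812 mol.
Reaction (2): Fe2O3→CO2 ratio 1:3 ⇒ n(CO2) = 1.4944 mol.
Reaction (3): CO2→H2O ratio 1:1 ⇒ n(H2O) = 1.4944 mol.
Mass of H2O = 1.4944 × 18.016 = 26.923 g.

26.92 g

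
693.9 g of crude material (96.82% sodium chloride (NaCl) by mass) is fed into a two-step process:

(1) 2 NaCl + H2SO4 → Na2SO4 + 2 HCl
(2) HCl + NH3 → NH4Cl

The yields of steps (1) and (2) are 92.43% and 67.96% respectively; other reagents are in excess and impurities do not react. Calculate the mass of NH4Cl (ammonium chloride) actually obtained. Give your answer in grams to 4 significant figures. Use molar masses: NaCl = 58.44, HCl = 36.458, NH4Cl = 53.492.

386.3 g

Pure NaCl = 693.9 × 0.9682 = 671.83 g.
n(NaCl) = 671.83 / 58.44 = 11.496 mol.
Step 1 (NaCl:HCl = 2:2): theoretical n(HCl) = 11.496 mol; at 92.43% yield, n(HCl) = 10.626 mol.
Step 2 (HCl:NH4Cl = 1:1): theoretical n(NH4Cl) = 10.626 mol, so theoretical mass = 10.626 × 53.492 = 568.40 g.
At 67.96% yield, actual mass of NH4Cl = 568.40 × 0.6796 = 386.28 g.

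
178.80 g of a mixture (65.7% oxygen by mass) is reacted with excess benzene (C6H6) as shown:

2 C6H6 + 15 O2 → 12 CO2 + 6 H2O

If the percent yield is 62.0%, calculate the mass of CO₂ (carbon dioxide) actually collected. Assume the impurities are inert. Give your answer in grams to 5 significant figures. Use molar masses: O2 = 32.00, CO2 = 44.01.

Pure O2 available = 178.80 g × 0.657 = 117.472 g.
n(O2) = 117.472 g / 32.00 g/mol = 3.67099 mol.
From the equation the O2:CO2 mole ratio is 15:12, so n(CO2) = 3.67099 × 12/15 = 2.93679 mol.
Mass of CO2 = 2.93679 mol × 44.01 g/mol = 129.248 g.
Actual mass collected = 129.248 g × 0.620 = 80.1338 g.

80.134 g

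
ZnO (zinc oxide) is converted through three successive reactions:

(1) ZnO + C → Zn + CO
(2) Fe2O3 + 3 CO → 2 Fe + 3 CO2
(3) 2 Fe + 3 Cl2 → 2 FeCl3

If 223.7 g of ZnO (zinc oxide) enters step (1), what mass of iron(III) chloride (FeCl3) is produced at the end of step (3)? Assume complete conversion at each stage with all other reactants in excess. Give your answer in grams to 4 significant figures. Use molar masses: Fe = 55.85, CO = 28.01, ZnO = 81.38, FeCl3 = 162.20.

297.2 g

n(ZnO) = 223.7 / 81.38 = 2.7488 mol.
Reaction (1): ZnO→CO ratio 1:1 ⇒ n(CO) = 2.7488 mol.
Reaction (2): CO→Fe ratio 3:2 ⇒ n(Fe) = 1.8326 mol.
Reaction (3): Fe→FeCl3 ratio 2:2 ⇒ n(FeCl3) = 1.8326 mol.
Mass of FeCl3 = 1.8326 × 162.20 = 297.24 g.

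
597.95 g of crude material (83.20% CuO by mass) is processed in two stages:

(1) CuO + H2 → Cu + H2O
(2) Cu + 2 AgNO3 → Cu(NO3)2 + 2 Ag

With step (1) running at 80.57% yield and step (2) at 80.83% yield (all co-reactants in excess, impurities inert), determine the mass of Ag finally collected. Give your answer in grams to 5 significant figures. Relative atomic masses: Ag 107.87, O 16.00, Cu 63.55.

878.67 g

Pure CuO = 597.95 × 0.8320 = 497.494 g.
M(CuO) = 63.55 + 16.00 = 79.55 g/mol.
M(Ag) = 107.87 g/mol.
n(CuO) = 497.494 / 79.55 = 6.25386 mol.
Step 1 (CuO:Cu = 1:1): theoretical n(Cu) = 6.25386 mol; at 80.57% yield, n(Cu) = 5.03873 mol.
Step 2 (Cu:Ag = 1:2): theoretical n(Ag) = 10.0775 mol, so theoretical mass = 10.0775 × 107.87 = 1087.06 g.
At 80.83% yield, actual mass of Ag = 1087.06 × 0.8083 = 878.668 g.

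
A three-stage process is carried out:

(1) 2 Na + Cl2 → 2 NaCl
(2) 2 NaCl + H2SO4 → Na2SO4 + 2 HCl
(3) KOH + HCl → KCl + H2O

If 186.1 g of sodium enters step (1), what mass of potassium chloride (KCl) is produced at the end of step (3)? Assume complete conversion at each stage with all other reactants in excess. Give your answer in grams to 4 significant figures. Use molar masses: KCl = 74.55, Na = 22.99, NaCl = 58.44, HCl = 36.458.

603.5 g

n(Na) = 186.1 / 22.99 = 8.0948 mol.
Reaction (1): Na→NaCl ratio 2:2 ⇒ n(NaCl) = 8.0948 mol.
Reaction (2): NaCl→HCl ratio 2:2 ⇒ n(HCl) = 8.0948 mol.
Reaction (3): HCl→KCl ratio 1:1 ⇒ n(KCl) = 8.0948 mol.
Mass of KCl = 8.0948 × 74.55 = 603.47 g.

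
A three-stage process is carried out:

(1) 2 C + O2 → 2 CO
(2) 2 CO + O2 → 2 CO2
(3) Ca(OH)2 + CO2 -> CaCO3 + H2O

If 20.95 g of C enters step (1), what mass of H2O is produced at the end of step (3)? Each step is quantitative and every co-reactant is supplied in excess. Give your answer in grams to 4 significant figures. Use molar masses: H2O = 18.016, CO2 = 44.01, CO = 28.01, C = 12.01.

n(C) = 20.95 / 12.01 = 1.7444 mol.
Reaction (1): C→CO ratio 2:2 ⇒ n(CO) = 1.7444 mol.
Reaction (2): CO→CO2 ratio 2:2 ⇒ n(CO2) = 1.7444 mol.
Reaction (3): CO2→H2O ratio 1:1 ⇒ n(H2O) = 1.7444 mol.
Mass of H2O = 1.7444 × 18.016 = 31.427 g.

31.43 g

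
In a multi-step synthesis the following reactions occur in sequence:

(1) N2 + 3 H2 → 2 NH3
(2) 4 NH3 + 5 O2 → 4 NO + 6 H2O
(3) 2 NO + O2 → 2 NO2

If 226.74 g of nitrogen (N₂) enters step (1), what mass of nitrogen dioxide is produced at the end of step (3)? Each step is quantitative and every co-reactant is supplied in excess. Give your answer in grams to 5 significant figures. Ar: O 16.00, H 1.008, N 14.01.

744.63 g

M(N2) = 2(14.01) = 28.02 g/mol.
M(NO2) = 14.01 + 2(16.00) = 46.01 g/mol.
n(N2) = 226.74 / 28.02 = 8.09208 mol.
Reaction (1): N2→NH3 ratio 1:2 ⇒ n(NH3) = 16.1842 mol.
Reaction (2): NH3→NO ratio 4:4 ⇒ n(NO) = 16.1842 mol.
Reaction (3): NO→NO2 ratio 2:2 ⇒ n(NO2) = 16.1842 mol.
Mass of NO2 = 16.1842 × 46.01 = 744.633 g.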